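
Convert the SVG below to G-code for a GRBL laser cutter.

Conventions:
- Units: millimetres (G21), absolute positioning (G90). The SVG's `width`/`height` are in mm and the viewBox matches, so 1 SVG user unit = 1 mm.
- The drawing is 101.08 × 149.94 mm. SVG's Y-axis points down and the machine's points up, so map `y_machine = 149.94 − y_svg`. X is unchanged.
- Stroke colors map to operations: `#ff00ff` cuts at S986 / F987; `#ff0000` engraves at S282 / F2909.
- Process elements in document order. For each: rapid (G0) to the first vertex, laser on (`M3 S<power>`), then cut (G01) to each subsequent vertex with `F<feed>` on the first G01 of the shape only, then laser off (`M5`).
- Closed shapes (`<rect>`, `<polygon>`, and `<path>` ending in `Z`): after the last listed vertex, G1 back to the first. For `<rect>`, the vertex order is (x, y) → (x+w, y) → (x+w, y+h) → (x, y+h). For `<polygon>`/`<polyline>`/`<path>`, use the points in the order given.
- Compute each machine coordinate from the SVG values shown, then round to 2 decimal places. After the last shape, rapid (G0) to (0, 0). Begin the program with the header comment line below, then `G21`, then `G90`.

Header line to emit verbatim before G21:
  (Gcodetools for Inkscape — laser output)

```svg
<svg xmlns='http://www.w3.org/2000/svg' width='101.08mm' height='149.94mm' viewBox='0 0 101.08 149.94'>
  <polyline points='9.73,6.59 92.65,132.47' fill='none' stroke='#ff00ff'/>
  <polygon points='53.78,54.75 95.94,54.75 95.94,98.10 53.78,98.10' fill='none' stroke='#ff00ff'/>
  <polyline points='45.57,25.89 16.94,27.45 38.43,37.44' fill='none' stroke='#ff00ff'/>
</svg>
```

(Gcodetools for Inkscape — laser output)
G21
G90
G0 X9.73 Y143.35
M3 S986
G01 X92.65 Y17.47 F987
M5
G0 X53.78 Y95.19
M3 S986
G01 X95.94 Y95.19 F987
G01 X95.94 Y51.84
G01 X53.78 Y51.84
G01 X53.78 Y95.19
M5
G0 X45.57 Y124.05
M3 S986
G01 X16.94 Y122.49 F987
G01 X38.43 Y112.50
M5
G0 X0.00 Y0.00

viewBox `0 0 101.08 149.94` with mm width/height → 1 unit = 1 mm. Flip: y_m = 149.94 − y_svg.

**Shape 1** — `<polyline>` line segment, stroke `#ff00ff` → cut (S986, F987). Machine vertices: (9.73,143.35) → (92.65,17.47). Open path.

**Shape 2** — `<polygon>` rectangle, stroke `#ff00ff` → cut (S986, F987). Machine vertices: (53.78,95.19) → (95.94,95.19) → (95.94,51.84) → (53.78,51.84) → (53.78,95.19). Closed: final G1 returns to the first vertex.

**Shape 3** — `<polyline>` open polyline, stroke `#ff00ff` → cut (S986, F987). Machine vertices: (45.57,124.05) → (16.94,122.49) → (38.43,112.50). Open path.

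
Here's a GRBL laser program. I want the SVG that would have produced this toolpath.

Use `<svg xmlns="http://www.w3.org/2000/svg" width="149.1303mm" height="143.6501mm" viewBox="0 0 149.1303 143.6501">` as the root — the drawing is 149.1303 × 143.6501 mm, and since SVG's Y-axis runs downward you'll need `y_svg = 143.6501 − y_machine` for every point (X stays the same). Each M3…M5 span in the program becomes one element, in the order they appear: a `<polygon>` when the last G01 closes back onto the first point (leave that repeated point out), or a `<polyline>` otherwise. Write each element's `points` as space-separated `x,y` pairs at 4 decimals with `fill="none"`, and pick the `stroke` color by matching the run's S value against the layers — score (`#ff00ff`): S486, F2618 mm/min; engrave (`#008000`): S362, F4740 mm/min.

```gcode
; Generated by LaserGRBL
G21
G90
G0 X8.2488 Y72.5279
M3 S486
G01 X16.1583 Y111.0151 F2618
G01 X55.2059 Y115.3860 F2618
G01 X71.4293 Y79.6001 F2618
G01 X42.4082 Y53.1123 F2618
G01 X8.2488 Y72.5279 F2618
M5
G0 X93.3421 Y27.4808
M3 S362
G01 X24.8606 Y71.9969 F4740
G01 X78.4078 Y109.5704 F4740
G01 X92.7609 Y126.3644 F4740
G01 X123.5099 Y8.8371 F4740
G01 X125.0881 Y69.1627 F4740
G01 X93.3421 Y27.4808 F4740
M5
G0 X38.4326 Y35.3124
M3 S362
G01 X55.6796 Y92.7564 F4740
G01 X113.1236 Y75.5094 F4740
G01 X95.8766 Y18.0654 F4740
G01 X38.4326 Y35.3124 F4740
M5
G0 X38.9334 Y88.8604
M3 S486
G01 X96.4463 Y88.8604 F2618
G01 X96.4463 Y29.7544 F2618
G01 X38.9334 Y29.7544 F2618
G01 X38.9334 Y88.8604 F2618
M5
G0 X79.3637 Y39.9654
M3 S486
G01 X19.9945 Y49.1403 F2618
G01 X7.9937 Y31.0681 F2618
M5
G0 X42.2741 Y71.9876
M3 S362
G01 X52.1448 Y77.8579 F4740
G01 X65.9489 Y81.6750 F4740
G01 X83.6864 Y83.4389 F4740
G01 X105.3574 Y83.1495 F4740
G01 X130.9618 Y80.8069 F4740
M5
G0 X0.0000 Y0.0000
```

<svg xmlns="http://www.w3.org/2000/svg" width="149.1303mm" height="143.6501mm" viewBox="0 0 149.1303 143.6501">
  <polygon points="8.2488,71.1222 16.1583,32.6350 55.2059,28.2641 71.4293,64.0500 42.4082,90.5378" fill="none" stroke="#ff00ff"/>
  <polygon points="93.3421,116.1693 24.8606,71.6532 78.4078,34.0797 92.7609,17.2857 123.5099,134.8130 125.0881,74.4874" fill="none" stroke="#008000"/>
  <polygon points="38.4326,108.3377 55.6796,50.8937 113.1236,68.1407 95.8766,125.5847" fill="none" stroke="#008000"/>
  <polygon points="38.9334,54.7897 96.4463,54.7897 96.4463,113.8957 38.9334,113.8957" fill="none" stroke="#ff00ff"/>
  <polyline points="79.3637,103.6847 19.9945,94.5098 7.9937,112.5820" fill="none" stroke="#ff00ff"/>
  <polyline points="42.2741,71.6625 52.1448,65.7922 65.9489,61.9751 83.6864,60.2112 105.3574,60.5006 130.9618,62.8432" fill="none" stroke="#008000"/>
</svg>

Machine Y-up, SVG Y-down with viewBox height 143.6501, so y_svg = 143.6501 − y_machine; X carries over.

Run 1: power S486 maps to stroke `#ff00ff` (score). The run returns to its start, so emit a `<polygon>` with points (Y-flipped): 8.2488,71.1222 16.1583,32.6350 55.2059,28.2641 71.4293,64.0500 42.4082,90.5378.

Run 2: the run's S362 means `#008000` (engrave). The run returns to its start, so emit a `<polygon>` with points (Y-flipped): 93.3421,116.1693 24.8606,71.6532 78.4078,34.0797 92.7609,17.2857 123.5099,134.8130 125.0881,74.4874.

Run 3: the run's S362 means `#008000` (engrave). The run returns to its start, so emit a `<polygon>` with points (Y-flipped): 38.4326,108.3377 55.6796,50.8937 113.1236,68.1407 95.8766,125.5847.

Run 4: the run's S486 means `#ff00ff` (score). The run returns to its start, so emit a `<polygon>` with points (Y-flipped): 38.9334,54.7897 96.4463,54.7897 96.4463,113.8957 38.9334,113.8957.

Run 5: power S486 maps to stroke `#ff00ff` (score). The run is open, so emit a `<polyline>` with points (Y-flipped): 79.3637,103.6847 19.9945,94.5098 7.9937,112.5820.

Run 6: the run's S362 means `#008000` (engrave). The run is open, so emit a `<polyline>` with points (Y-flipped): 42.2741,71.6625 52.1448,65.7922 65.9489,61.9751 83.6864,60.2112 105.3574,60.5006 130.9618,62.8432.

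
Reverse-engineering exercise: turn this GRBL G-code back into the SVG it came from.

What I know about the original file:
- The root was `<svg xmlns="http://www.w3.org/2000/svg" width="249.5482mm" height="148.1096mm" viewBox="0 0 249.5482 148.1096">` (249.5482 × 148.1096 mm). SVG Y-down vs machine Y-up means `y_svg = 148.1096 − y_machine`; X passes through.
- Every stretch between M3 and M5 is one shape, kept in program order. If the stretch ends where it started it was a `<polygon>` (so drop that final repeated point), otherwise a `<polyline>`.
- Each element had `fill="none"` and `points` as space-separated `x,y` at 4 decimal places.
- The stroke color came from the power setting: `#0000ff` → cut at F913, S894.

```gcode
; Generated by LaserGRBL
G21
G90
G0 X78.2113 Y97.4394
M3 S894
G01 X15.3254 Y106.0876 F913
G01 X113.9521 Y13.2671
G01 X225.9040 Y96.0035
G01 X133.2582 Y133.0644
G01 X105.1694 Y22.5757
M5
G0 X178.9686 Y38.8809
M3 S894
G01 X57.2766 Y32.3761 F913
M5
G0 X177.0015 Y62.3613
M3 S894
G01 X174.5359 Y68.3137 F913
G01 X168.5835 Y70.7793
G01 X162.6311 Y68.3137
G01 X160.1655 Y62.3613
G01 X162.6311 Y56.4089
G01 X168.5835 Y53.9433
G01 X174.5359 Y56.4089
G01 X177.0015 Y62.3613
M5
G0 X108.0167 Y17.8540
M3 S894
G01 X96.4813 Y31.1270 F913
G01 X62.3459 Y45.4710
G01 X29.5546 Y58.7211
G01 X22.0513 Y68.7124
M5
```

y_svg = 148.1096 − y_m. Every run uses S894, so all elements get stroke `#0000ff` (cut).

[1] open run; points: 78.2113,50.6702 15.3254,42.0220 113.9521,134.8425 225.9040,52.1061 133.2582,15.0452 105.1694,125.5339

[2] open run; points: 178.9686,109.2287 57.2766,115.7335

[3] closed run; points: 177.0015,85.7483 174.5359,79.7959 168.5835,77.3303 162.6311,79.7959 160.1655,85.7483 162.6311,91.7007 168.5835,94.1663 174.5359,91.7007

[4] open run; points: 108.0167,130.2556 96.4813,116.9826 62.3459,102.6386 29.5546,89.3885 22.0513,79.3972

<svg xmlns="http://www.w3.org/2000/svg" width="249.5482mm" height="148.1096mm" viewBox="0 0 249.5482 148.1096">
  <polyline points="78.2113,50.6702 15.3254,42.0220 113.9521,134.8425 225.9040,52.1061 133.2582,15.0452 105.1694,125.5339" fill="none" stroke="#0000ff"/>
  <polyline points="178.9686,109.2287 57.2766,115.7335" fill="none" stroke="#0000ff"/>
  <polygon points="177.0015,85.7483 174.5359,79.7959 168.5835,77.3303 162.6311,79.7959 160.1655,85.7483 162.6311,91.7007 168.5835,94.1663 174.5359,91.7007" fill="none" stroke="#0000ff"/>
  <polyline points="108.0167,130.2556 96.4813,116.9826 62.3459,102.6386 29.5546,89.3885 22.0513,79.3972" fill="none" stroke="#0000ff"/>
</svg>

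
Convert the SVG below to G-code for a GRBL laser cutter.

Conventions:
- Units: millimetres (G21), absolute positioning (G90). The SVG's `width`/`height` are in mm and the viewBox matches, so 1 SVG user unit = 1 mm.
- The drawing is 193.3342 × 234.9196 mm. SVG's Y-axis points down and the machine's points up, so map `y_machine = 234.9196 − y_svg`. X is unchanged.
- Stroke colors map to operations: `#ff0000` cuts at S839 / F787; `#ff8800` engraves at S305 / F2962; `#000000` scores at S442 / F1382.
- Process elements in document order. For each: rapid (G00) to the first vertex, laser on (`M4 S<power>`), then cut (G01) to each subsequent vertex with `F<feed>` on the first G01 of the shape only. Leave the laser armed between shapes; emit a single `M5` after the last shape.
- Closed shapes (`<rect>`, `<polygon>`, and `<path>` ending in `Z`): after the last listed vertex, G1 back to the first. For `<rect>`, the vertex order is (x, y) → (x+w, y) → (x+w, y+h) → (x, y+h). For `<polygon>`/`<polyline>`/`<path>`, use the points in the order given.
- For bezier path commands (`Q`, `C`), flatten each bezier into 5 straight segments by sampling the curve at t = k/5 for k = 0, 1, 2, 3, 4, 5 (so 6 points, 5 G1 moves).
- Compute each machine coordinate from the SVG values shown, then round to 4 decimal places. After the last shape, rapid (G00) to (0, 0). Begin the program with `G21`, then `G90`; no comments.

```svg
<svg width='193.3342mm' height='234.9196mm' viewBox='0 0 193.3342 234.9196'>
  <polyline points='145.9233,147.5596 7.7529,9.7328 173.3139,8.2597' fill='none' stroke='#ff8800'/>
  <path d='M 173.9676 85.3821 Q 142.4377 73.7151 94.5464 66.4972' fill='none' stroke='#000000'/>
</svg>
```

1 u = 1 mm; y_m = 234.9196 − y.

[1] `<polyline>` open polyline, #ff8800→engrave S305 F2962: (145.9233,87.3600) → (7.7529,225.1868) → (173.3139,226.6599)

[2] `<path>` quadratic bezier, #000000→score S442 F1382: (173.9676,149.5375) → (160.7012,154.0263) → (146.1259,158.1592) → (130.2416,161.9362) → (113.0485,165.3573) → (94.5464,168.4224)

G21
G90
G00 X145.9233 Y87.3600
M4 S305
G01 X7.7529 Y225.1868 F2962
G01 X173.3139 Y226.6599
G00 X173.9676 Y149.5375
M4 S442
G01 X160.7012 Y154.0263 F1382
G01 X146.1259 Y158.1592
G01 X130.2416 Y161.9362
G01 X113.0485 Y165.3573
G01 X94.5464 Y168.4224
M5
G00 X0.0000 Y0.0000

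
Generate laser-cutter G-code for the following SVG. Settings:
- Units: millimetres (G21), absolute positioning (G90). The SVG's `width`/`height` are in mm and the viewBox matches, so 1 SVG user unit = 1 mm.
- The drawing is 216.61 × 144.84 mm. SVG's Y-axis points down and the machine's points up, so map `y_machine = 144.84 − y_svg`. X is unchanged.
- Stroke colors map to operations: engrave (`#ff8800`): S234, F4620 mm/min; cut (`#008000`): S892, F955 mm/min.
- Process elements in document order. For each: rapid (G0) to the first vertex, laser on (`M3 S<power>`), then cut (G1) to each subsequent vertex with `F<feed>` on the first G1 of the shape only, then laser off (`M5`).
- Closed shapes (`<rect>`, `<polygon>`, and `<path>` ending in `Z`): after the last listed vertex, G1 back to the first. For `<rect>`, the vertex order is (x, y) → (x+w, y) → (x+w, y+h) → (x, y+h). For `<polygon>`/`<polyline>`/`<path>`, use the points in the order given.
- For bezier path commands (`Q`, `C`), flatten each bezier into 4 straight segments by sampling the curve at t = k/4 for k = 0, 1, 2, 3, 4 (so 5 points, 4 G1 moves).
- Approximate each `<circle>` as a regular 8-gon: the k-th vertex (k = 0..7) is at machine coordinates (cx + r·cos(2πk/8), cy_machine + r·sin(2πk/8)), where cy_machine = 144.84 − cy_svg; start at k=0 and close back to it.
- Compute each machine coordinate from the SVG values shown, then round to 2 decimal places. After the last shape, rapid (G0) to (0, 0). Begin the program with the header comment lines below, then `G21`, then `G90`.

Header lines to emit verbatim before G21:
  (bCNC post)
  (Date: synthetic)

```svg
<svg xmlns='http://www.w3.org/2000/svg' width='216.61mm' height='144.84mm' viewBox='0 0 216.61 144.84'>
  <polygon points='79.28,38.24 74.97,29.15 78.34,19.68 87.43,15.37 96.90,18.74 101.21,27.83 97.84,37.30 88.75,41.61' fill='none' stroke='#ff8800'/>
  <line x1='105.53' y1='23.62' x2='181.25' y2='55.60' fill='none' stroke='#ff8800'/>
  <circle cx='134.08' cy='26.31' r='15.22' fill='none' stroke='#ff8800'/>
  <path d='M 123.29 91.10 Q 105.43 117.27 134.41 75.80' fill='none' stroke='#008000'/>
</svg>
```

1 u = 1 mm; y_m = 144.84 − y.

[1] `<polygon>` regular polygon, #ff8800→engrave S234 F4620: (79.28,106.60) → (74.97,115.69) → (78.34,125.16) → (87.43,129.47) → (96.90,126.10) → (101.21,117.01) → (97.84,107.54) → (88.75,103.23) → (79.28,106.60) (closed)

[2] `<line>` line segment, #ff8800→engrave S234 F4620: (105.53,121.22) → (181.25,89.24)

[3] `<circle>` circle, #ff8800→engrave S234 F4620: (149.30,118.53) → (144.84,129.29) → (134.08,133.75) → (123.32,129.29) → (118.86,118.53) → (123.32,107.77) → (134.08,103.31) → (144.84,107.77) → (149.30,118.53) (closed)

[4] `<path>` quadratic bezier, #008000→cut S892 F955: (123.29,53.74) → (117.29,44.88) → (117.14,44.48) → (122.85,52.53) → (134.41,69.04)

(bCNC post)
(Date: synthetic)
G21
G90
G0 X79.28 Y106.60
M3 S234
G1 X74.97 Y115.69 F4620
G1 X78.34 Y125.16
G1 X87.43 Y129.47
G1 X96.90 Y126.10
G1 X101.21 Y117.01
G1 X97.84 Y107.54
G1 X88.75 Y103.23
G1 X79.28 Y106.60
M5
G0 X105.53 Y121.22
M3 S234
G1 X181.25 Y89.24 F4620
M5
G0 X149.30 Y118.53
M3 S234
G1 X144.84 Y129.29 F4620
G1 X134.08 Y133.75
G1 X123.32 Y129.29
G1 X118.86 Y118.53
G1 X123.32 Y107.77
G1 X134.08 Y103.31
G1 X144.84 Y107.77
G1 X149.30 Y118.53
M5
G0 X123.29 Y53.74
M3 S892
G1 X117.29 Y44.88 F955
G1 X117.14 Y44.48
G1 X122.85 Y52.53
G1 X134.41 Y69.04
M5
G0 X0.00 Y0.00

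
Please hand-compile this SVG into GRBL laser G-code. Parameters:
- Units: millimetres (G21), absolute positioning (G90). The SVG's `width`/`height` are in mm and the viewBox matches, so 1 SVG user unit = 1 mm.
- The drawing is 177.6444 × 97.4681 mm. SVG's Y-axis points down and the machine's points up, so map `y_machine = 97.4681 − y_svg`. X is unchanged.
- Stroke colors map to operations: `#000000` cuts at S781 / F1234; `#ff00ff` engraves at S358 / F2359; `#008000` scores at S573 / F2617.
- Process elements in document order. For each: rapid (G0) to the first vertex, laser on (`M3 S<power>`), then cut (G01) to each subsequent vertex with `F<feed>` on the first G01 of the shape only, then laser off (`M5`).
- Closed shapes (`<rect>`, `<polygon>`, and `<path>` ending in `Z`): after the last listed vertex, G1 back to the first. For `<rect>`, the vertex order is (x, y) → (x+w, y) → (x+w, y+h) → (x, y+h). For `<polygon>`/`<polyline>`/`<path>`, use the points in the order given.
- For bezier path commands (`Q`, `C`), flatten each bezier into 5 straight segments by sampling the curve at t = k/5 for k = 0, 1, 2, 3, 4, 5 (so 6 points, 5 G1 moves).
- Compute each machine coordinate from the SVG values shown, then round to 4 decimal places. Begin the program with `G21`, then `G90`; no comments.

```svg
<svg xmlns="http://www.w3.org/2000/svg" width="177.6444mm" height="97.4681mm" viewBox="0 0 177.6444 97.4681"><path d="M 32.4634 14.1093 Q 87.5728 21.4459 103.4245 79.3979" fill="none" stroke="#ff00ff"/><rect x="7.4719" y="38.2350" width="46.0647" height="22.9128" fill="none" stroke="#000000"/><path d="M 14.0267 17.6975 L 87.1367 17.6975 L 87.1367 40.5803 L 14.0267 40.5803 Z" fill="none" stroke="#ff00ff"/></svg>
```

1 u = 1 mm; y_m = 97.4681 − y.

[1] `<path>` quadratic bezier, #ff00ff→engrave S358 F2359: (32.4634,83.3588) → (52.9369,78.3995) → (70.2697,69.3911) → (84.4619,56.3333) → (95.5135,39.2264) → (103.4245,18.0702)

[2] `<rect>` rectangle, #000000→cut S781 F1234: (7.4719,59.2331) → (53.5366,59.2331) → (53.5366,36.3203) → (7.4719,36.3203) → (7.4719,59.2331) (closed)

[3] `<path>` rectangle, #ff00ff→engrave S358 F2359: (14.0267,79.7706) → (87.1367,79.7706) → (87.1367,56.8878) → (14.0267,56.8878) → (14.0267,79.7706) (closed)

G21
G90
G0 X32.4634 Y83.3588
M3 S358
G01 X52.9369 Y78.3995 F2359
G01 X70.2697 Y69.3911
G01 X84.4619 Y56.3333
G01 X95.5135 Y39.2264
G01 X103.4245 Y18.0702
M5
G0 X7.4719 Y59.2331
M3 S781
G01 X53.5366 Y59.2331 F1234
G01 X53.5366 Y36.3203
G01 X7.4719 Y36.3203
G01 X7.4719 Y59.2331
M5
G0 X14.0267 Y79.7706
M3 S358
G01 X87.1367 Y79.7706 F2359
G01 X87.1367 Y56.8878
G01 X14.0267 Y56.8878
G01 X14.0267 Y79.7706
M5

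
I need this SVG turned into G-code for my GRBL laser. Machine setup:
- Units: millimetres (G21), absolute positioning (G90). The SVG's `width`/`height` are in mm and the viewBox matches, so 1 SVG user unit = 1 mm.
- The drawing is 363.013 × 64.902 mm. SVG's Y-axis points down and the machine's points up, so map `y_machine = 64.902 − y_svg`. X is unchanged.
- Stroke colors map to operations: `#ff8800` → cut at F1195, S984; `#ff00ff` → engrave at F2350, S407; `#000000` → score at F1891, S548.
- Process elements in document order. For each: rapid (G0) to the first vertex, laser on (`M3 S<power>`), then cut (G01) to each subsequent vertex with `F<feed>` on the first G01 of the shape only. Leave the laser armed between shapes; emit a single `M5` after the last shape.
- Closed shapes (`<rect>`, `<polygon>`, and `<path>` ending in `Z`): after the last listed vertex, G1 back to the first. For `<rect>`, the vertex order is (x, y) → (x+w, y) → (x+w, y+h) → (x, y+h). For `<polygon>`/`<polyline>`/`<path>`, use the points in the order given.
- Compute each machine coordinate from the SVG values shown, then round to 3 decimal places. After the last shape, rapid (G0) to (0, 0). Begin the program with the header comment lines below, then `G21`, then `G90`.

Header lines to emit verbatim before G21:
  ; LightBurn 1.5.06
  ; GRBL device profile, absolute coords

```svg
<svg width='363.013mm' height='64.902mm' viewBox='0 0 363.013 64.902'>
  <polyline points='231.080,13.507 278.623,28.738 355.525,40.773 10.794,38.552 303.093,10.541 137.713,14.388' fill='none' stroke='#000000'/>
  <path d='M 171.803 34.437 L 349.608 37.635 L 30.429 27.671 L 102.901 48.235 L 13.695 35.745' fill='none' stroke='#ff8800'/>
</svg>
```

; LightBurn 1.5.06
; GRBL device profile, absolute coords
G21
G90
G0 X231.080 Y51.395
M3 S548
G01 X278.623 Y36.164 F1891
G01 X355.525 Y24.129
G01 X10.794 Y26.350
G01 X303.093 Y54.361
G01 X137.713 Y50.514
G0 X171.803 Y30.465
M3 S984
G01 X349.608 Y27.267 F1195
G01 X30.429 Y37.231
G01 X102.901 Y16.667
G01 X13.695 Y29.157
M5
G0 X0.000 Y0.000

1 u = 1 mm; y_m = 64.902 − y.

[1] `<polyline>` open polyline, #000000→score S548 F1891: (231.080,51.395) → (278.623,36.164) → (355.525,24.129) → (10.794,26.350) → (303.093,54.361) → (137.713,50.514)

[2] `<path>` open polyline, #ff8800→cut S984 F1195: (171.803,30.465) → (349.608,27.267) → (30.429,37.231) → (102.901,16.667) → (13.695,29.157)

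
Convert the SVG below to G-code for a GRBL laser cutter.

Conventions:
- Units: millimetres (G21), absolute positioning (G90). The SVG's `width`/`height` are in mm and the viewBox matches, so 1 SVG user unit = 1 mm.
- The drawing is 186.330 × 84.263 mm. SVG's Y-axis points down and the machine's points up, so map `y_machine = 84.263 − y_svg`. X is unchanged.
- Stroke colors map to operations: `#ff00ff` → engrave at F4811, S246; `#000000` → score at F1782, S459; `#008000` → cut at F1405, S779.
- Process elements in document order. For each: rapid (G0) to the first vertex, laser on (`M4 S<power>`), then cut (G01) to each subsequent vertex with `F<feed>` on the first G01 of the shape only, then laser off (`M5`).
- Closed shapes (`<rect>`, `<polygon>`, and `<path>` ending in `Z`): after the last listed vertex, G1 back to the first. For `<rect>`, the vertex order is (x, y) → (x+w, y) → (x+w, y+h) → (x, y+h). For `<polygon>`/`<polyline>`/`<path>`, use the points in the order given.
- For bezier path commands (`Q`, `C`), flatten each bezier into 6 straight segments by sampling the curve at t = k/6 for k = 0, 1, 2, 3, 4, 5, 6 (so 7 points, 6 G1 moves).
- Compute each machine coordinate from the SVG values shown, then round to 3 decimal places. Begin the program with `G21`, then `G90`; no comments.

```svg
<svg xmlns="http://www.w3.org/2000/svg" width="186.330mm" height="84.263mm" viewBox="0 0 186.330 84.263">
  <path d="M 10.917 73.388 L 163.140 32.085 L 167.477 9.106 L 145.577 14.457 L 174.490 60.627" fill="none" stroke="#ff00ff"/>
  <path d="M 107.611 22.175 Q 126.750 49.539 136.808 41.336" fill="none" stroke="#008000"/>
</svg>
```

G21
G90
G0 X10.917 Y10.875
M4 S246
G01 X163.140 Y52.178 F4811
G01 X167.477 Y75.157
G01 X145.577 Y69.806
G01 X174.490 Y23.636
M5
G0 X107.611 Y62.088
M4 S779
G01 X113.738 Y53.955 F1405
G01 X119.361 Y47.797
G01 X124.480 Y43.616
G01 X129.094 Y41.410
G01 X133.203 Y41.181
G01 X136.808 Y42.927
M5

Since the viewBox matches the mm dimensions, user units are millimetres directly. The only transform is the Y-flip y_m = 84.263 − y_svg.

Shape 1 is a open polyline drawn with `<path>`. Its stroke #ff00ff means engrave at S246, F4811. After flipping Y the toolpath is (10.917,10.875) → (163.140,52.178) → (167.477,75.157) → (145.577,69.806) → (174.490,23.636).

Shape 2 is a quadratic bezier drawn with `<path>`. Its stroke #008000 means cut at S779, F1405. After flipping Y the toolpath is (107.611,62.088) → (113.738,53.955) → (119.361,47.797) → (124.480,43.616) → (129.094,41.410) → (133.203,41.181) → (136.808,42.927).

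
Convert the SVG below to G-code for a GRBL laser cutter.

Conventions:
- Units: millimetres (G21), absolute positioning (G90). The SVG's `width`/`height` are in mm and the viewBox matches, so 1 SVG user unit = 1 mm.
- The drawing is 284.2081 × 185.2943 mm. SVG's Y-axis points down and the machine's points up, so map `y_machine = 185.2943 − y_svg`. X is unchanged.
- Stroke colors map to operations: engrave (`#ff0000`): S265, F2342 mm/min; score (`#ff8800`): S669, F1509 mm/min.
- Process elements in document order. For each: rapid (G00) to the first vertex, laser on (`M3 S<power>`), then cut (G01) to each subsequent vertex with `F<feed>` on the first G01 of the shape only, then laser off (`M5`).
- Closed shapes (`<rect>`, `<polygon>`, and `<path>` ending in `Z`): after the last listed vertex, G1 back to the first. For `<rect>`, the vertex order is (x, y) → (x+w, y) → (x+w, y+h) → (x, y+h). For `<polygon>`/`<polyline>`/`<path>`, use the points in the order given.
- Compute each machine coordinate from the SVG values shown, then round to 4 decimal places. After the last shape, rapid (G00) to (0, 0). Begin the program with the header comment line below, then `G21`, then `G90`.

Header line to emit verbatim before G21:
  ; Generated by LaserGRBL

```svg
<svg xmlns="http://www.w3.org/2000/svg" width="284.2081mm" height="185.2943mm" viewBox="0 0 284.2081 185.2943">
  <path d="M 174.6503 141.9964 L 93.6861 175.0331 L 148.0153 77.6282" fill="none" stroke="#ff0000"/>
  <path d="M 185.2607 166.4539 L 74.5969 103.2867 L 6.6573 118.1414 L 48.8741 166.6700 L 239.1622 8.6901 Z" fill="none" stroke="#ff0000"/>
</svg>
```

Since the viewBox matches the mm dimensions, user units are millimetres directly. The only transform is the Y-flip y_m = 185.2943 − y_svg.

Shape 1 is a open polyline drawn with `<path>`. Its stroke #ff0000 means engrave at S265, F2342. After flipping Y the toolpath is (174.6503,43.2979) → (93.6861,10.2612) → (148.0153,107.6661).

Shape 2 is a closed polygon drawn with `<path>`. Its stroke #ff0000 means engrave at S265, F2342. After flipping Y the toolpath is (185.2607,18.8404) → (74.5969,82.0076) → (6.6573,67.1529) → (48.8741,18.6243) → (239.1622,176.6042) → (185.2607,18.8404), returning to the start.

; Generated by LaserGRBL
G21
G90
G00 X174.6503 Y43.2979
M3 S265
G01 X93.6861 Y10.2612 F2342
G01 X148.0153 Y107.6661
M5
G00 X185.2607 Y18.8404
M3 S265
G01 X74.5969 Y82.0076 F2342
G01 X6.6573 Y67.1529
G01 X48.8741 Y18.6243
G01 X239.1622 Y176.6042
G01 X185.2607 Y18.8404
M5
G00 X0.0000 Y0.0000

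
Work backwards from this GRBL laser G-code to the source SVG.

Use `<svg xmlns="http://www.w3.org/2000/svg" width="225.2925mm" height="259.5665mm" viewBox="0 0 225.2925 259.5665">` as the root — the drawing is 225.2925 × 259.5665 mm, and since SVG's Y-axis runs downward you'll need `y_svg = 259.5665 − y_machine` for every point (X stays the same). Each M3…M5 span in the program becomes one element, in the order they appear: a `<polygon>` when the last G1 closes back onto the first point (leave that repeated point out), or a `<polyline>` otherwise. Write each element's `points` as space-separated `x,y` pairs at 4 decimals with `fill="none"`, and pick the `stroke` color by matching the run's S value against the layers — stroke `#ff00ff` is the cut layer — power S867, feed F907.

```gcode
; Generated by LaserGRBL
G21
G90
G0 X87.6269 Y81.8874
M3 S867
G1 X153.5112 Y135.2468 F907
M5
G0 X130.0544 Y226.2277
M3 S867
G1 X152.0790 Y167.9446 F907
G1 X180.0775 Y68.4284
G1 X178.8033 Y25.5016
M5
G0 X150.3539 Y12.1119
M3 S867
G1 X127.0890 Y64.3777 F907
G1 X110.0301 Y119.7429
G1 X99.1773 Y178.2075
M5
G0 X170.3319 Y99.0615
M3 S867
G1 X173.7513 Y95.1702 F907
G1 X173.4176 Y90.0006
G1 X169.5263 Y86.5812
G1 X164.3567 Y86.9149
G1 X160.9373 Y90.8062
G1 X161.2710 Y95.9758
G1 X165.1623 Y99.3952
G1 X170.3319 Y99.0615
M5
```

Machine Y-up, SVG Y-down with viewBox height 259.5665, so y_svg = 259.5665 − y_machine; X carries over. Every run uses S867, so all elements get stroke `#ff00ff` (cut).

Run 1: The run is open, so emit a `<polyline>` with points (Y-flipped): 87.6269,177.6791 153.5112,124.3197.

Run 2: The run is open, so emit a `<polyline>` with points (Y-flipped): 130.0544,33.3388 152.0790,91.6219 180.0775,191.1381 178.8033,234.0649.

Run 3: The run is open, so emit a `<polyline>` with points (Y-flipped): 150.3539,247.4546 127.0890,195.1888 110.0301,139.8236 99.1773,81.3590.

Run 4: The run returns to its start, so emit a `<polygon>` with points (Y-flipped): 170.3319,160.5050 173.7513,164.3963 173.4176,169.5659 169.5263,172.9853 164.3567,172.6516 160.9373,168.7603 161.2710,163.5907 165.1623,160.1713.

<svg xmlns="http://www.w3.org/2000/svg" width="225.2925mm" height="259.5665mm" viewBox="0 0 225.2925 259.5665">
  <polyline points="87.6269,177.6791 153.5112,124.3197" fill="none" stroke="#ff00ff"/>
  <polyline points="130.0544,33.3388 152.0790,91.6219 180.0775,191.1381 178.8033,234.0649" fill="none" stroke="#ff00ff"/>
  <polyline points="150.3539,247.4546 127.0890,195.1888 110.0301,139.8236 99.1773,81.3590" fill="none" stroke="#ff00ff"/>
  <polygon points="170.3319,160.5050 173.7513,164.3963 173.4176,169.5659 169.5263,172.9853 164.3567,172.6516 160.9373,168.7603 161.2710,163.5907 165.1623,160.1713" fill="none" stroke="#ff00ff"/>
</svg>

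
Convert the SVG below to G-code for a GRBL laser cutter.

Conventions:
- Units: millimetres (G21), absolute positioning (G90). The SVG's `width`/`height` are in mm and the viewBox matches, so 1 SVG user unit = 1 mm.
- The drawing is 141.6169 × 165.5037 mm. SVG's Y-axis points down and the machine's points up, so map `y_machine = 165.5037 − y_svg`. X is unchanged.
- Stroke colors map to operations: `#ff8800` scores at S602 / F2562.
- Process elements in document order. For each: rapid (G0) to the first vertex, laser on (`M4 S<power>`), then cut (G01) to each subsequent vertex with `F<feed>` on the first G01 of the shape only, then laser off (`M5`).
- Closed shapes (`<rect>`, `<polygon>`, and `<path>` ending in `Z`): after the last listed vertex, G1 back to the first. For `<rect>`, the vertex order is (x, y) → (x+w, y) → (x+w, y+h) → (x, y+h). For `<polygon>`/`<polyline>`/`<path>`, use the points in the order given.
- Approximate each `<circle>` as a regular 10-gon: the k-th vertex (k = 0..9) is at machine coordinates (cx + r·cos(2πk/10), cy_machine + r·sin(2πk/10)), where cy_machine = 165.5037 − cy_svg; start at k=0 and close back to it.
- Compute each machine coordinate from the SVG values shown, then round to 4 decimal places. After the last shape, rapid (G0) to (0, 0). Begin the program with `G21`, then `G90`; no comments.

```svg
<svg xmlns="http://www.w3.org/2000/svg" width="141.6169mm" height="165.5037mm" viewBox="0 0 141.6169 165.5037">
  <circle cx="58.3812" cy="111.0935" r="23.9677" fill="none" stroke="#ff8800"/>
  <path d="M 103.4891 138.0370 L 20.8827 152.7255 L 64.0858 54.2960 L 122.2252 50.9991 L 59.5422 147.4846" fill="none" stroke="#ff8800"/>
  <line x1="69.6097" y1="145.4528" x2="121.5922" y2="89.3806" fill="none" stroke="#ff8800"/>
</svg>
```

Since the viewBox matches the mm dimensions, user units are millimetres directly. The only transform is the Y-flip y_m = 165.5037 − y_svg.

Shape 1 is a circle drawn with `<circle>`. Its stroke #ff8800 means score at S602, F2562. After flipping Y the toolpath is (82.3489,54.4102) → (77.7715,68.4981) → (65.7876,77.2048) → (50.9748,77.2048) → (38.9909,68.4981) → (34.4135,54.4102) → (38.9909,40.3223) → (50.9748,31.6156) → (65.7876,31.6156) → (77.7715,40.3223) → (82.3489,54.4102), returning to the start.

Shape 2 is a open polyline drawn with `<path>`. Its stroke #ff8800 means score at S602, F2562. After flipping Y the toolpath is (103.4891,27.4667) → (20.8827,12.7782) → (64.0858,111.2077) → (122.2252,114.5046) → (59.5422,18.0191).

Shape 3 is a line segment drawn with `<line>`. Its stroke #ff8800 means score at S602, F2562. After flipping Y the toolpath is (69.6097,20.0509) → (121.5922,76.1231).

G21
G90
G0 X82.3489 Y54.4102
M4 S602
G01 X77.7715 Y68.4981 F2562
G01 X65.7876 Y77.2048
G01 X50.9748 Y77.2048
G01 X38.9909 Y68.4981
G01 X34.4135 Y54.4102
G01 X38.9909 Y40.3223
G01 X50.9748 Y31.6156
G01 X65.7876 Y31.6156
G01 X77.7715 Y40.3223
G01 X82.3489 Y54.4102
M5
G0 X103.4891 Y27.4667
M4 S602
G01 X20.8827 Y12.7782 F2562
G01 X64.0858 Y111.2077
G01 X122.2252 Y114.5046
G01 X59.5422 Y18.0191
M5
G0 X69.6097 Y20.0509
M4 S602
G01 X121.5922 Y76.1231 F2562
M5
G0 X0.0000 Y0.0000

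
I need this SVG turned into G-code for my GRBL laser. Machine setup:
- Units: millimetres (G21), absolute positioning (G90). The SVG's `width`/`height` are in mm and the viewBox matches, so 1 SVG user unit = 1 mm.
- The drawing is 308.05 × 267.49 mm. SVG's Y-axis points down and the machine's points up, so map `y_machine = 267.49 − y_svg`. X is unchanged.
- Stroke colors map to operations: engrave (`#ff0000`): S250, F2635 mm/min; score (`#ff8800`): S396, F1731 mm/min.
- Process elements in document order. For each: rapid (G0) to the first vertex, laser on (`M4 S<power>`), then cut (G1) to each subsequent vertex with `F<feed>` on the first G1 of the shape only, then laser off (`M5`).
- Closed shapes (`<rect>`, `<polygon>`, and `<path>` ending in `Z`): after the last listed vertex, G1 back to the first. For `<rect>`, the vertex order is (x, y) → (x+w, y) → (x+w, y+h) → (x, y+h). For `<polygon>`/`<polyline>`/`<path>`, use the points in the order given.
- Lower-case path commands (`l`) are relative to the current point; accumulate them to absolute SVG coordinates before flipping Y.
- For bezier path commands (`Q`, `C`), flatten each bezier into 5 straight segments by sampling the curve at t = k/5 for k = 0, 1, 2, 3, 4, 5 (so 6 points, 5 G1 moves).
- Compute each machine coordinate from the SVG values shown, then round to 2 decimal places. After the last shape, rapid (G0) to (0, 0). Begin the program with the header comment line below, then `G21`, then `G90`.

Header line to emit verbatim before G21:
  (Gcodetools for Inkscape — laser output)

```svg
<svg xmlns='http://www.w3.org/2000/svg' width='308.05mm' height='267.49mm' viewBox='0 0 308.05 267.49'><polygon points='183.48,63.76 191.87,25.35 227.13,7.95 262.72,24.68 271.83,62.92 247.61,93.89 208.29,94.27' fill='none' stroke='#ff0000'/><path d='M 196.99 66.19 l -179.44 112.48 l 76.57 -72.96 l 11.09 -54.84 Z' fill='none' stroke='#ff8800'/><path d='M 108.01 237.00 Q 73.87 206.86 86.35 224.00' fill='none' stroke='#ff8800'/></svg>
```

(Gcodetools for Inkscape — laser output)
G21
G90
G0 X183.48 Y203.73
M4 S250
G1 X191.87 Y242.14 F2635
G1 X227.13 Y259.54
G1 X262.72 Y242.81
G1 X271.83 Y204.57
G1 X247.61 Y173.60
G1 X208.29 Y173.22
G1 X183.48 Y203.73
M5
G0 X196.99 Y201.30
M4 S396
G1 X17.55 Y88.82 F1731
G1 X94.12 Y161.78
G1 X105.21 Y216.62
G1 X196.99 Y201.30
M5
G0 X108.01 Y30.49
M4 S396
G1 X96.22 Y40.65 F1731
G1 X88.16 Y47.04
G1 X83.83 Y49.64
G1 X83.22 Y48.45
G1 X86.35 Y43.49
M5
G0 X0.00 Y0.00

Since the viewBox matches the mm dimensions, user units are millimetres directly. The only transform is the Y-flip y_m = 267.49 − y_svg.

Shape 1 is a regular polygon drawn with `<polygon>`. Its stroke #ff0000 means engrave at S250, F2635. After flipping Y the toolpath is (183.48,203.73) → (191.87,242.14) → (227.13,259.54) → (262.72,242.81) → (271.83,204.57) → (247.61,173.60) → (208.29,173.22) → (183.48,203.73), returning to the start.

Shape 2 is a closed polygon drawn with `<path>`. Its stroke #ff8800 means score at S396, F1731. After flipping Y the toolpath is (196.99,201.30) → (17.55,88.82) → (94.12,161.78) → (105.21,216.62) → (196.99,201.30), returning to the start.

Shape 3 is a quadratic bezier drawn with `<path>`. Its stroke #ff8800 means score at S396, F1731. After flipping Y the toolpath is (108.01,30.49) → (96.22,40.65) → (88.16,47.04) → (83.83,49.64) → (83.22,48.45) → (86.35,43.49).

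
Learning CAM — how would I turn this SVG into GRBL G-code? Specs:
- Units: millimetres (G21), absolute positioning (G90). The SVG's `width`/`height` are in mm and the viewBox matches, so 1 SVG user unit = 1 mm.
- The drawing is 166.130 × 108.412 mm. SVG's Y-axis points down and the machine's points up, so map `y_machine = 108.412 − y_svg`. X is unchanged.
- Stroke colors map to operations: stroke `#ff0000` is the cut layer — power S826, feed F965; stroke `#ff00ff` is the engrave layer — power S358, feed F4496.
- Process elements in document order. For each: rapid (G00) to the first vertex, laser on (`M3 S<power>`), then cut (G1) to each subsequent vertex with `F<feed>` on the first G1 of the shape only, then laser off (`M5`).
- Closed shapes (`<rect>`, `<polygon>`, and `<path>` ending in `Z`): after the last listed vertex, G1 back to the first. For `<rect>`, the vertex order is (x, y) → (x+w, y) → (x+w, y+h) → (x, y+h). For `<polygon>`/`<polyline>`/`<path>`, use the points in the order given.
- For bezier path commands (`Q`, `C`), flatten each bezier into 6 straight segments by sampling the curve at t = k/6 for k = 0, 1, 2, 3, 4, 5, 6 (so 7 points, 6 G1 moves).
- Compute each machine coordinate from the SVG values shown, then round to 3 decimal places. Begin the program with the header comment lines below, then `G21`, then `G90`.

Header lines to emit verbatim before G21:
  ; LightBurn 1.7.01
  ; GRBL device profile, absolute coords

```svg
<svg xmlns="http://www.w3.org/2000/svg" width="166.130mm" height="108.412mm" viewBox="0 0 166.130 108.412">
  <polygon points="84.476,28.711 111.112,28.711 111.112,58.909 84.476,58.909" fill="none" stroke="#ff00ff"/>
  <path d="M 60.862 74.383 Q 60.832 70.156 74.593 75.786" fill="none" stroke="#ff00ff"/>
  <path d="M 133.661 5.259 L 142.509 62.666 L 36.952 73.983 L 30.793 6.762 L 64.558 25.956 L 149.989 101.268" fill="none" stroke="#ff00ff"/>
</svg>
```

; LightBurn 1.7.01
; GRBL device profile, absolute coords
G21
G90
G00 X84.476 Y79.701
M3 S358
G1 X111.112 Y79.701 F4496
G1 X111.112 Y49.503
G1 X84.476 Y49.503
G1 X84.476 Y79.701
M5
G00 X60.862 Y34.029
M3 S358
G1 X61.235 Y35.164 F4496
G1 X62.374 Y35.752
G1 X64.280 Y35.792
G1 X66.951 Y35.284
G1 X70.389 Y34.229
G1 X74.593 Y32.626
M5
G00 X133.661 Y103.153
M3 S358
G1 X142.509 Y45.746 F4496
G1 X36.952 Y34.429
G1 X30.793 Y101.650
G1 X64.558 Y82.456
G1 X149.989 Y7.144
M5

1 u = 1 mm; y_m = 108.412 − y.

[1] `<polygon>` rectangle, #ff00ff→engrave S358 F4496: (84.476,79.701) → (111.112,79.701) → (111.112,49.503) → (84.476,49.503) → (84.476,79.701) (closed)

[2] `<path>` quadratic bezier, #ff00ff→engrave S358 F4496: (60.862,34.029) → (61.235,35.164) → (62.374,35.752) → (64.280,35.792) → (66.951,35.284) → (70.389,34.229) → (74.593,32.626)

[3] `<path>` open polyline, #ff00ff→engrave S358 F4496: (133.661,103.153) → (142.509,45.746) → (36.952,34.429) → (30.793,101.650) → (64.558,82.456) → (149.989,7.144)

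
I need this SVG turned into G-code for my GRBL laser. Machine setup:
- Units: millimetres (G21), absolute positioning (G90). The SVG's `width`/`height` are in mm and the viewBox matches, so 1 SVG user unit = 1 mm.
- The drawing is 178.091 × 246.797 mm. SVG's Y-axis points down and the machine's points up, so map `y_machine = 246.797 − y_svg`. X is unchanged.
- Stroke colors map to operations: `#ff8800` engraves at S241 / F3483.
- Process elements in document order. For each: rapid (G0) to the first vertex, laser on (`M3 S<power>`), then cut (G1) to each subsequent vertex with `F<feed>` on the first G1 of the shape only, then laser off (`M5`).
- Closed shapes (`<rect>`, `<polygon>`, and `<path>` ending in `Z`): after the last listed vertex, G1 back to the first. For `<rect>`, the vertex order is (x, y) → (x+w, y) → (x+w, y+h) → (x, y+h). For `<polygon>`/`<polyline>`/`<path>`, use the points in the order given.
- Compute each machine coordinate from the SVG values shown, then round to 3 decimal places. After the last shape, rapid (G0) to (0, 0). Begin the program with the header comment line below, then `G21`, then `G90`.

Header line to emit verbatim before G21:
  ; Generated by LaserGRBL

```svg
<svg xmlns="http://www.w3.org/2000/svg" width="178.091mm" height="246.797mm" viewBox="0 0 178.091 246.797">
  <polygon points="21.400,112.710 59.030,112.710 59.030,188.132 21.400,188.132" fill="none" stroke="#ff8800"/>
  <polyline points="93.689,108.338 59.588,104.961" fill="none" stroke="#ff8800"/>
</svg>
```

1 u = 1 mm; y_m = 246.797 − y.

[1] `<polygon>` rectangle, #ff8800→engrave S241 F3483: (21.400,134.087) → (59.030,134.087) → (59.030,58.665) → (21.400,58.665) → (21.400,134.087) (closed)

[2] `<polyline>` line segment, #ff8800→engrave S241 F3483: (93.689,138.459) → (59.588,141.836)

; Generated by LaserGRBL
G21
G90
G0 X21.400 Y134.087
M3 S241
G1 X59.030 Y134.087 F3483
G1 X59.030 Y58.665
G1 X21.400 Y58.665
G1 X21.400 Y134.087
M5
G0 X93.689 Y138.459
M3 S241
G1 X59.588 Y141.836 F3483
M5
G0 X0.000 Y0.000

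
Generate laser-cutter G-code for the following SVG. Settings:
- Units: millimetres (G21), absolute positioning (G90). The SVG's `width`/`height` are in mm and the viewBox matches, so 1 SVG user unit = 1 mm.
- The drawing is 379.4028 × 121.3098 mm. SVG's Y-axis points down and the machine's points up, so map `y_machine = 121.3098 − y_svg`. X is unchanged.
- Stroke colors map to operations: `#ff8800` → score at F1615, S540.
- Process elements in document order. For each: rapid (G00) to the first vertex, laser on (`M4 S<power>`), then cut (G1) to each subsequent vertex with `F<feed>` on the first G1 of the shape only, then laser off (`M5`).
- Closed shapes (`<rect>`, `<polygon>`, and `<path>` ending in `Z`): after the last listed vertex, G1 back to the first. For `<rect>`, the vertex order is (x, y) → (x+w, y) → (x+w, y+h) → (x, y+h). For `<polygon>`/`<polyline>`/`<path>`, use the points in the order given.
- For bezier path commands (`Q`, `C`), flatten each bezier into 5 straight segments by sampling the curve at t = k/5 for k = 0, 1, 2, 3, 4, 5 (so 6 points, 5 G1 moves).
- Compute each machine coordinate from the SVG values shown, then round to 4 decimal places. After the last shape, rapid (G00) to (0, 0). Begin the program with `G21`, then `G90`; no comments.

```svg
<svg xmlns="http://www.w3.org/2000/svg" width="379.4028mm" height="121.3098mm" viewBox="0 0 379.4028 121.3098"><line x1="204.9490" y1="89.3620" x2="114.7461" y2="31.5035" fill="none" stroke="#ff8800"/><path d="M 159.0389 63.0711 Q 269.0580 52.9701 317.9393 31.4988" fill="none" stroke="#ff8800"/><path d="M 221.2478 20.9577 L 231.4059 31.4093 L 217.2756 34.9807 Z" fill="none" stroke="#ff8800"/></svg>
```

1 u = 1 mm; y_m = 121.3098 − y.

[1] `<line>` line segment, #ff8800→score S540 F1615: (204.9490,31.9478) → (114.7461,89.8063)

[2] `<path>` quadratic bezier, #ff8800→score S540 F1615: (159.0389,58.2387) → (200.6010,62.7339) → (237.2721,68.1387) → (269.0522,74.4532) → (295.9413,81.6773) → (317.9393,89.8110)

[3] `<path>` regular polygon, #ff8800→score S540 F1615: (221.2478,100.3521) → (231.4059,89.9005) → (217.2756,86.3291) → (221.2478,100.3521) (closed)

G21
G90
G00 X204.9490 Y31.9478
M4 S540
G1 X114.7461 Y89.8063 F1615
M5
G00 X159.0389 Y58.2387
M4 S540
G1 X200.6010 Y62.7339 F1615
G1 X237.2721 Y68.1387
G1 X269.0522 Y74.4532
G1 X295.9413 Y81.6773
G1 X317.9393 Y89.8110
M5
G00 X221.2478 Y100.3521
M4 S540
G1 X231.4059 Y89.9005 F1615
G1 X217.2756 Y86.3291
G1 X221.2478 Y100.3521
M5
G00 X0.0000 Y0.0000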